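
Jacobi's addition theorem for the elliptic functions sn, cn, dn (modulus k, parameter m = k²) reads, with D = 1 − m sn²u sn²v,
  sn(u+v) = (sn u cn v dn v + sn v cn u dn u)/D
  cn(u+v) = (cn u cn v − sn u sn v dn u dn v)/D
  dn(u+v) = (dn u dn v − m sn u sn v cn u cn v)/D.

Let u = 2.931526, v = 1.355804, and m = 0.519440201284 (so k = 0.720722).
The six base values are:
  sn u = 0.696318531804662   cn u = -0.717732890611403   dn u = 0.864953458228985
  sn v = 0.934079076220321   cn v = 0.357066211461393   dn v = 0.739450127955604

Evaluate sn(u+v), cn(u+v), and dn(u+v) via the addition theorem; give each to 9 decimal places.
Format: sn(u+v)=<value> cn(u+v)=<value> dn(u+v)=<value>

sn(u+v)=-0.507565572 cn(u+v)=-0.861613132 dn(u+v)=0.930688109

m = k² = 0.519440201284
D = 1 − m·sn²u·sn²v = 0.7802551260153979
sn(u+v) = (sn u·cn v·dn v + sn v·cn u·dn u)/D = -0.3960306395481445/0.7802551260153979 = -0.5075655722642816
cn(u+v) = (cn u·cn v − sn u·sn v·dn u·dn v)/D = -0.6722780631646343/0.7802551260153979 = -0.8616131323581555
dn(u+v) = (dn u·dn v − m·sn u·sn v·cn u·cn v)/D = 0.7261741675204177/0.7802551260153979 = 0.9306881086816302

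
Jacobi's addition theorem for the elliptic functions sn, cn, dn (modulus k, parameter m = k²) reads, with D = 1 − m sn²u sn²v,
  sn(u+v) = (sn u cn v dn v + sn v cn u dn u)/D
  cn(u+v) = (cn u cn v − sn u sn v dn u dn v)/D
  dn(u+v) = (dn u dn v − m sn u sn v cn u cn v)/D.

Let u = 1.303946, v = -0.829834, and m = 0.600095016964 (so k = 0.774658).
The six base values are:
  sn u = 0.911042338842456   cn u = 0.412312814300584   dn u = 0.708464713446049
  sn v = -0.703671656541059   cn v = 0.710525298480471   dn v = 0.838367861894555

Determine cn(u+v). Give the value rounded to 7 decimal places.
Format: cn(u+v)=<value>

m = k² = 0.600095016964
D = 1 − m·sn²u·sn²v = 0.7533749093809877
cn(u+v) = (cn u·cn v − sn u·sn v·dn u·dn v)/D = 0.6737275811900514/0.7533749093809877 = 0.8942792928206505

cn(u+v)=0.8942793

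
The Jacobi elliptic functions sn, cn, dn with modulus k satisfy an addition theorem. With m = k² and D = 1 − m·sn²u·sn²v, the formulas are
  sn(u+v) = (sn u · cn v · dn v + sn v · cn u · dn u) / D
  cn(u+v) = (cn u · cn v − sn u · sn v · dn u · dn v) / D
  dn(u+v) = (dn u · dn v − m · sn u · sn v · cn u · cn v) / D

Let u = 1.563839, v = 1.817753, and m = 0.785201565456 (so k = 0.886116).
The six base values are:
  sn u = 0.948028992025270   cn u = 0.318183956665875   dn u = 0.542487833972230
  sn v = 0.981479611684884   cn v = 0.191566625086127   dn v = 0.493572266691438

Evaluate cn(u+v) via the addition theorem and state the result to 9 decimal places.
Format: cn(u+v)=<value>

m = k² = 0.785201565456
D = 1 − m·sn²u·sn²v = 0.3201909226494564
cn(u+v) = (cn u·cn v − sn u·sn v·dn u·dn v)/D = -0.1881866841580706/0.3201909226494564 = -0.5877327270895074

cn(u+v)=-0.587732727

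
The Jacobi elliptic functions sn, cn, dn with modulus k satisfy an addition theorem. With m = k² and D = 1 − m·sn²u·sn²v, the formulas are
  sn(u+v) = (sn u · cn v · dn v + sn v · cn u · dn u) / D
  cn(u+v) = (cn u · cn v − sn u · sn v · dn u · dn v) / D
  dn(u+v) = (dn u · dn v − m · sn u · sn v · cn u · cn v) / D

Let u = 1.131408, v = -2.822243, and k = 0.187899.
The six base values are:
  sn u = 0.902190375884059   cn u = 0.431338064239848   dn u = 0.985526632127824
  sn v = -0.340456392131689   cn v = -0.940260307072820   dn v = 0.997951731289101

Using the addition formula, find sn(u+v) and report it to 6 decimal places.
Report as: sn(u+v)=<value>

m = k² = 0.035306034201
D = 1 − m·sn²u·sn²v = 0.9966690485510663
sn(u+v) = (sn u·cn v·dn v + sn v·cn u·dn u)/D = -0.9912826272185438/0.9966690485510663 = -0.9945955767961761

sn(u+v)=-0.994596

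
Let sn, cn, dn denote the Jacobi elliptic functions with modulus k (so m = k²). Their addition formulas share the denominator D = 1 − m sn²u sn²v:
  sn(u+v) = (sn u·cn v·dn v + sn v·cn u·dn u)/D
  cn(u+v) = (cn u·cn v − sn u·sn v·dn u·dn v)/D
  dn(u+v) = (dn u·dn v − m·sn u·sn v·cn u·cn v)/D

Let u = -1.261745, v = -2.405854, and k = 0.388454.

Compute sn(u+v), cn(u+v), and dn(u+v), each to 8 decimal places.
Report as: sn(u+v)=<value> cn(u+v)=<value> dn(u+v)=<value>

sn(u+v)=0.38455485 cn(u+v)=-0.92310214 dn(u+v)=0.98877958

sn u = -0.9408205205814497, cn u = 0.3389052198666317, dn u = 0.9308248881118552
sn v = -0.7522754683721941, cn v = -0.6588487077359992, dn v = 0.9563497746117929
m = k² = 0.150896510116
D = 1 − m·sn²u·sn²v = 0.9244130958734399
sn(u+v) = (sn u·cn v·dn v + sn v·cn u·dn u)/D = 0.355487543526731/0.9244130958734399 = 0.384554854440747
cn(u+v) = (cn u·cn v − sn u·sn v·dn u·dn v)/D = -0.8533277085737039/0.9244130958734399 = -0.9231021416539211
dn(u+v) = (dn u·dn v − m·sn u·sn v·cn u·cn v)/D = 0.9140407920597304/0.9244130958734399 = 0.9887795793244263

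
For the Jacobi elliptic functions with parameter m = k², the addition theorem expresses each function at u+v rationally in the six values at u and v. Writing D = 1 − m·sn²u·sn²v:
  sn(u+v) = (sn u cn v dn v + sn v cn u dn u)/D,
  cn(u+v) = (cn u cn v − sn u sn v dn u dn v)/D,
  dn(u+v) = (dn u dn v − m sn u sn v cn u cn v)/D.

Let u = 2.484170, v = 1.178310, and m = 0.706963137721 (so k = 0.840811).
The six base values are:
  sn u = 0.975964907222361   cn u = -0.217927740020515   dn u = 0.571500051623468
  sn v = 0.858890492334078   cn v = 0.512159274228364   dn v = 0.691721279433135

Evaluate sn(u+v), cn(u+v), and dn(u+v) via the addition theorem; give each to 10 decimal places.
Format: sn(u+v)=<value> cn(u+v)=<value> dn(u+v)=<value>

sn(u+v)=0.4744897331 cn(u+v)=-0.8802610369 dn(u+v)=0.9169699891

m = k² = 0.706963137721
D = 1 − m·sn²u·sn²v = 0.5032466963405334
sn(u+v) = (sn u·cn v·dn v + sn v·cn u·dn u)/D = 0.2387853906376407/0.5032466963405334 = 0.4744897331150309
cn(u+v) = (cn u·cn v − sn u·sn v·dn u·dn v)/D = -0.4429884587612756/0.5032466963405334 = -0.8802610369478061
dn(u+v) = (dn u·dn v − m·sn u·sn v·cn u·cn v)/D = 0.4614621176448734/0.5032466963405334 = 0.9169699890739362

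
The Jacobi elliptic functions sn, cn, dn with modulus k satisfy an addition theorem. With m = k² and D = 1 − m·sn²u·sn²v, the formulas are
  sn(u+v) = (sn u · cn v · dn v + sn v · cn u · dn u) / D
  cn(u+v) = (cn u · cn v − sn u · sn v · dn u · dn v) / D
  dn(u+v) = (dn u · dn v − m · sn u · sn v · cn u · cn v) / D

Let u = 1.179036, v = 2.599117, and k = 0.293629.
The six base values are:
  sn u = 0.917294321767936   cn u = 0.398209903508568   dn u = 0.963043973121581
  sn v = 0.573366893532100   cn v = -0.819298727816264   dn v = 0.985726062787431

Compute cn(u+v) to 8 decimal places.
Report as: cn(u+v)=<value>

cn(u+v)=-0.84570193

m = k² = 0.086217989641
D = 1 − m·sn²u·sn²v = 0.9761504313673773
cn(u+v) = (cn u·cn v − sn u·sn v·dn u·dn v)/D = -0.8255322991839008/0.9761504313673773 = -0.8457019252939398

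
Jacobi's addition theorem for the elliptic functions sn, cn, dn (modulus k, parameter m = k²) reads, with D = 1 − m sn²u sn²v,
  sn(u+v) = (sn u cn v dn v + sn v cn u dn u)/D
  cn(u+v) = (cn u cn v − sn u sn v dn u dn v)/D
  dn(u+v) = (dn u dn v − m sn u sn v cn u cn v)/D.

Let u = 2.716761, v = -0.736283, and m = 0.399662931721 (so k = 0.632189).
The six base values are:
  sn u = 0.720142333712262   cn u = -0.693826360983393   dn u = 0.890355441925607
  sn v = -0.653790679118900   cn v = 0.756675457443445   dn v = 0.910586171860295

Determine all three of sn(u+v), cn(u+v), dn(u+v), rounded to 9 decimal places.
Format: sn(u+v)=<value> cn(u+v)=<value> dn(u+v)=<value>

m = k² = 0.399662931721
D = 1 − m·sn²u·sn²v = 0.9114052467874168
sn(u+v) = (sn u·cn v·dn v + sn v·cn u·dn u)/D = 0.9000717298364688/0.9114052467874168 = 0.9875647885604157
cn(u+v) = (cn u·cn v − sn u·sn v·dn u·dn v)/D = -0.14328435022995/0.9114052467874168 = -0.1572125580086448
dn(u+v) = (dn u·dn v − m·sn u·sn v·cn u·cn v)/D = 0.7119557185381446/0.9114052467874168 = 0.7811626288609754

sn(u+v)=0.987564789 cn(u+v)=-0.157212558 dn(u+v)=0.781162629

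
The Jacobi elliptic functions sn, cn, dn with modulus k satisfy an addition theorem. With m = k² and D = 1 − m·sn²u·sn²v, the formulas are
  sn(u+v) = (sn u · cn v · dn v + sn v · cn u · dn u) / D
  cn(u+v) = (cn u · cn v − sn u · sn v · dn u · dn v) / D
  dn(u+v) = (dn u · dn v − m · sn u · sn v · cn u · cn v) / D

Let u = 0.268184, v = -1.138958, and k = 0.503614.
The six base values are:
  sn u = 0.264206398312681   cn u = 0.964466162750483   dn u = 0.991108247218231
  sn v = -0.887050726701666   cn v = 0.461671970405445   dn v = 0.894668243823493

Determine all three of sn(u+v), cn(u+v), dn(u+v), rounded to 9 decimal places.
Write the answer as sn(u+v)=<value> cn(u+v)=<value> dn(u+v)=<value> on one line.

m = k² = 0.253627060996
D = 1 − m·sn²u·sn²v = 0.9860691003856118
sn(u+v) = (sn u·cn v·dn v + sn v·cn u·dn u)/D = -0.7387945759489615/0.9860691003856118 = -0.749232052459659
cn(u+v) = (cn u·cn v − sn u·sn v·dn u·dn v)/D = 0.6530810403645814/0.9860691003856118 = 0.6623075807863646
dn(u+v) = (dn u·dn v − m·sn u·sn v·cn u·cn v)/D = 0.9131802676786198/0.9860691003856118 = 0.9260814149044036

sn(u+v)=-0.749232052 cn(u+v)=0.662307581 dn(u+v)=0.926081415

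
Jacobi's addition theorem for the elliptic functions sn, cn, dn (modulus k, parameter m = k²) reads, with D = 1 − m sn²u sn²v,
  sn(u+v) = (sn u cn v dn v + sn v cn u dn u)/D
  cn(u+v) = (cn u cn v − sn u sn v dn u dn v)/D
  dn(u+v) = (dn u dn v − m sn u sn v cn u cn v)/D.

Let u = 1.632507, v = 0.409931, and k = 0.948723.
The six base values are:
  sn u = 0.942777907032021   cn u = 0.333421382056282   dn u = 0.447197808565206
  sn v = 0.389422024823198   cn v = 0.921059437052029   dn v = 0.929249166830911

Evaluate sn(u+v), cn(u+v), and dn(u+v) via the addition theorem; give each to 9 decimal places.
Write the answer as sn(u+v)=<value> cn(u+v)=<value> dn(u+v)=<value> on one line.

m = k² = 0.900075330729
D = 1 − m·sn²u·sn²v = 0.8786782479727552
sn(u+v) = (sn u·cn v·dn v + sn v·cn u·dn u)/D = 0.8649825770527159/0.8786782479727552 = 0.9844133265485548
cn(u+v) = (cn u·cn v − sn u·sn v·dn u·dn v)/D = 0.1545335072264687/0.8786782479727552 = 0.1758704139803177
dn(u+v) = (dn u·dn v − m·sn u·sn v·cn u·cn v)/D = 0.3140759918428279/0.8786782479727552 = 0.3574414099443671

sn(u+v)=0.984413327 cn(u+v)=0.175870414 dn(u+v)=0.357441410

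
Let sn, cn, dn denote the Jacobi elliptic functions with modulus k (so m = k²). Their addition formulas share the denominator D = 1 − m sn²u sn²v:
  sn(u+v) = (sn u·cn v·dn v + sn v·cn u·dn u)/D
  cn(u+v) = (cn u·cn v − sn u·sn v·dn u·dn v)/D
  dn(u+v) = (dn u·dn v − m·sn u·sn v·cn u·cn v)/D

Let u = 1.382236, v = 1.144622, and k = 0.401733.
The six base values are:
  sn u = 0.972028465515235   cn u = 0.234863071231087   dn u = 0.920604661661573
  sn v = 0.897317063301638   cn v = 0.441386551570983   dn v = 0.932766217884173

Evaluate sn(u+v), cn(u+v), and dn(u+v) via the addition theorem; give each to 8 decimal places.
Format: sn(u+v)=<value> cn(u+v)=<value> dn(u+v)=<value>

m = k² = 0.161389403289
D = 1 − m·sn²u·sn²v = 0.8772207898824373
sn(u+v) = (sn u·cn v·dn v + sn v·cn u·dn u)/D = 0.5942086313439597/0.8772207898824373 = 0.6773763665856505
cn(u+v) = (cn u·cn v − sn u·sn v·dn u·dn v)/D = -0.6453157495662921/0.8772207898824373 = -0.735636634481469
dn(u+v) = (dn u·dn v − m·sn u·sn v·cn u·cn v)/D = 0.8441162921441651/0.8772207898824373 = 0.962262068888371

sn(u+v)=0.67737637 cn(u+v)=-0.73563663 dn(u+v)=0.96226207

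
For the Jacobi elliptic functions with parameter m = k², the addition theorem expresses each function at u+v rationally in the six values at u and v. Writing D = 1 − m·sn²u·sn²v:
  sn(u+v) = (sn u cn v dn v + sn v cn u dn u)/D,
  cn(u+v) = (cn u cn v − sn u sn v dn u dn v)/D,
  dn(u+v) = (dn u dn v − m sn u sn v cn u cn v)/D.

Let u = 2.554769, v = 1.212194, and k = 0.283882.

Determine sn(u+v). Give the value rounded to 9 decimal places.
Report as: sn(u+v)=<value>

sn(u+v)=-0.528500571

sn u = 0.6049685685603186, cn u = -0.7962493523099903, dn u = 0.9851423652687473
sn v = 0.9299919828359937, cn v = 0.3675798033907424, dn v = 0.9645204945186651
m = k² = 0.080588989924
D = 1 − m·sn²u·sn²v = 0.9744906293381096
sn(u+v) = (sn u·cn v·dn v + sn v·cn u·dn u)/D = -0.5150188536774736/0.9744906293381096 = -0.5285005706286607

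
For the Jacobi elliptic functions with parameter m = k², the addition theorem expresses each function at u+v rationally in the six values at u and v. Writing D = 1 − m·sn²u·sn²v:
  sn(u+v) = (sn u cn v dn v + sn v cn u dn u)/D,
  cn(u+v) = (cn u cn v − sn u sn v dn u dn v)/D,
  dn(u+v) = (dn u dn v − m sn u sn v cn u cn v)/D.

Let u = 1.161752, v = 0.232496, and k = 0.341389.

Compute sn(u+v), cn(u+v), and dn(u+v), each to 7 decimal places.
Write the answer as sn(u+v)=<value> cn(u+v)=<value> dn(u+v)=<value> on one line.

sn u = 0.9080248552886336, cn u = 0.4189162949540828, dn u = 0.9507399158308929
sn v = 0.2301721542185204, cn v = 0.9731499264873865, dn v = 0.9969079495890718
m = k² = 0.116546449321
D = 1 − m·sn²u·sn²v = 0.9949090353101326
sn(u+v) = (sn u·cn v·dn v + sn v·cn u·dn u)/D = 0.9725851159359859/0.9949090353101326 = 0.977561848790339
cn(u+v) = (cn u·cn v − sn u·sn v·dn u·dn v)/D = 0.2095761933081224/0.9949090353101326 = 0.2106485978819093
dn(u+v) = (dn u·dn v − m·sn u·sn v·cn u·cn v)/D = 0.9378700125893326/0.9949090353101326 = 0.9426691077310201

sn(u+v)=0.9775618 cn(u+v)=0.2106486 dn(u+v)=0.9426691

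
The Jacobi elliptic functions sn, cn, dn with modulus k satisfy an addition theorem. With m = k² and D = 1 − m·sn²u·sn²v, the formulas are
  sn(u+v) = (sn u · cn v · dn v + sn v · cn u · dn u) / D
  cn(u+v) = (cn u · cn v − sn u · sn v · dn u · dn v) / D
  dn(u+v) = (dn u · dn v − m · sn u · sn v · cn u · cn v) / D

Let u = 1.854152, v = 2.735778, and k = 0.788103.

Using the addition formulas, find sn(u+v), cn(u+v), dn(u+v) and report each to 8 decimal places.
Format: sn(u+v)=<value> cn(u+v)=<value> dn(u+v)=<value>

sn u = 0.9973152567664849, cn u = 0.07322758101153036, dn u = 0.6182428379138464
sn v = 0.8790427303377682, cn v = -0.4767429897128239, dn v = 0.7211526321311599
m = k² = 0.621106338609
D = 1 − m·sn²u·sn²v = 0.5226346848314903
sn(u+v) = (sn u·cn v·dn v + sn v·cn u·dn u)/D = -0.3030850369018139/0.5226346848314903 = -0.5799175709119567
cn(u+v) = (cn u·cn v − sn u·sn v·dn u·dn v)/D = -0.425777493763042/0.5226346848314903 = -0.8146751567020905
dn(u+v) = (dn u·dn v − m·sn u·sn v·cn u·cn v)/D = 0.4648568063169294/0.5226346848314903 = 0.8894488249795556

sn(u+v)=-0.57991757 cn(u+v)=-0.81467516 dn(u+v)=0.88944882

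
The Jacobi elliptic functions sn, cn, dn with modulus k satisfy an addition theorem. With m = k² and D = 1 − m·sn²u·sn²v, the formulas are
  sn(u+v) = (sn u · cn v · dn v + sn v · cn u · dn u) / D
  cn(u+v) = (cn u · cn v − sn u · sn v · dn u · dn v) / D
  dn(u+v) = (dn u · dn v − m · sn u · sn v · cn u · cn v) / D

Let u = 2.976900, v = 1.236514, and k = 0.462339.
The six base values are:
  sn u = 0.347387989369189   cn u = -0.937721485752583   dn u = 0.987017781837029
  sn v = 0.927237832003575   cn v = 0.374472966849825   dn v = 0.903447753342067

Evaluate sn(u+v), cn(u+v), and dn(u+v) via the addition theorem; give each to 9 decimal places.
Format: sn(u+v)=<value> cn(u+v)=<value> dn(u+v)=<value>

m = k² = 0.213757350921
D = 1 − m·sn²u·sn²v = 0.9778214605611994
sn(u+v) = (sn u·cn v·dn v + sn v·cn u·dn u)/D = -0.7406757384991276/0.9778214605611994 = -0.7574754373605513
cn(u+v) = (cn u·cn v − sn u·sn v·dn u·dn v)/D = -0.6383840999999993/0.9778214605611994 = -0.6528636624866186
dn(u+v) = (dn u·dn v − m·sn u·sn v·cn u·cn v)/D = 0.9158970512767655/0.9778214605611994 = 0.9366710470346052

sn(u+v)=-0.757475437 cn(u+v)=-0.652863662 dn(u+v)=0.936671047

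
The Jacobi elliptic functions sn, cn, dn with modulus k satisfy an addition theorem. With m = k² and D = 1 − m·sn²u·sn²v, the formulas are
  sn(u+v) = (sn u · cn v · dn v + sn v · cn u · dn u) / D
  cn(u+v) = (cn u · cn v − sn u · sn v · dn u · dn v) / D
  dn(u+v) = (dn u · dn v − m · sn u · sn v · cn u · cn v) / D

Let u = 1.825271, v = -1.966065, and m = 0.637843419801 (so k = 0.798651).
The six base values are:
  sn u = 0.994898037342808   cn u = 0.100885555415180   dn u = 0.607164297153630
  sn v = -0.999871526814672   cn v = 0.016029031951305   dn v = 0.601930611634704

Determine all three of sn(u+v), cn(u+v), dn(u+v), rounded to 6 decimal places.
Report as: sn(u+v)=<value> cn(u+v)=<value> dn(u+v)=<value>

m = k² = 0.637843419801
D = 1 − m·sn²u·sn²v = 0.3688106967980893
sn(u+v) = (sn u·cn v·dn v + sn v·cn u·dn u)/D = -0.05164709842793001/0.3688106967980893 = -0.140036877661943
cn(u+v) = (cn u·cn v − sn u·sn v·dn u·dn v)/D = 0.3651765426429632/0.3688106967980893 = 0.9901462886334999
dn(u+v) = (dn u·dn v − m·sn u·sn v·cn u·cn v)/D = 0.366496837649628/0.3688106967980893 = 0.9937261604163067

sn(u+v)=-0.140037 cn(u+v)=0.990146 dn(u+v)=0.993726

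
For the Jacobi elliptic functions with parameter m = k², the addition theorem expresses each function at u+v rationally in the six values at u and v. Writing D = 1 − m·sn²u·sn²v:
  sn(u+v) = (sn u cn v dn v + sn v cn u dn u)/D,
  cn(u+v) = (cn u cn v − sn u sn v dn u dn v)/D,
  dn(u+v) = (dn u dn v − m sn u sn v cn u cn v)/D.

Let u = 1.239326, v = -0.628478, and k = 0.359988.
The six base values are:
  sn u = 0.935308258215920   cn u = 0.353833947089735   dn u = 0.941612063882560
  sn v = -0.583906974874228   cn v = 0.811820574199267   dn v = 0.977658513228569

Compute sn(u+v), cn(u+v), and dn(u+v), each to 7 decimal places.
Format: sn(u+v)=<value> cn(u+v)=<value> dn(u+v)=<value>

sn(u+v)=0.5698205 cn(u+v)=0.8217692 dn(u+v)=0.9787350

m = k² = 0.129591360144
D = 1 − m·sn²u·sn²v = 0.9613479162438255
sn(u+v) = (sn u·cn v·dn v + sn v·cn u·dn u)/D = 0.5477957354429345/0.9613479162438255 = 0.5698204845372523
cn(u+v) = (cn u·cn v − sn u·sn v·dn u·dn v)/D = 0.7900061064934117/0.9613479162438255 = 0.8217691983773369
dn(u+v) = (dn u·dn v − m·sn u·sn v·cn u·cn v)/D = 0.9409048936916316/0.9613479162438255 = 0.9787350425306285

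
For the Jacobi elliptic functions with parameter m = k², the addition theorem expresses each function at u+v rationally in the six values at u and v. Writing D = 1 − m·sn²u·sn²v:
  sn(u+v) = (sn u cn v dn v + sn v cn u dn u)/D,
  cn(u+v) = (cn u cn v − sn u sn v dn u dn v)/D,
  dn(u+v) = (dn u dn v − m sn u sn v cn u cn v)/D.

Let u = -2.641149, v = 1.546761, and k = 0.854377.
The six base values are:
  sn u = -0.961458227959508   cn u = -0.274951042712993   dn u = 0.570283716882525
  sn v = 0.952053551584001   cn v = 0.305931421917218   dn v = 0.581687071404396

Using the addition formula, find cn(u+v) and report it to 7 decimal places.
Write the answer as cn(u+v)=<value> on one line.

cn(u+v)=0.5652553

m = k² = 0.729960058129
D = 1 − m·sn²u·sn²v = 0.3883785713825556
cn(u+v) = (cn u·cn v − sn u·sn v·dn u·dn v)/D = 0.2195330640755247/0.3883785713825556 = 0.5652553468488947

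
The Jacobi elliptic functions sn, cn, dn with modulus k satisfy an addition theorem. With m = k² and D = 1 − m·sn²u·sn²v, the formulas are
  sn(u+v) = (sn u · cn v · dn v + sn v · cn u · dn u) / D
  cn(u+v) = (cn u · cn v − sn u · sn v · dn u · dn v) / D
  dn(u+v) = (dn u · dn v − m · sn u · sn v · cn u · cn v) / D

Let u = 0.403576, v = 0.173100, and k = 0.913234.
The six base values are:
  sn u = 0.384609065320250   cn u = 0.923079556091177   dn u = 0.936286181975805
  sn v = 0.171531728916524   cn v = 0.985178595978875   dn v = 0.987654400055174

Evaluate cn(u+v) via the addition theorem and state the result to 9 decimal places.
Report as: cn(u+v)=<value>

cn(u+v)=0.851482289

m = k² = 0.833996338756
D = 1 − m·sn²u·sn²v = 0.9963701213453321
cn(u+v) = (cn u·cn v − sn u·sn v·dn u·dn v)/D = 0.8483915119560087/0.9963701213453321 = 0.8514822893429224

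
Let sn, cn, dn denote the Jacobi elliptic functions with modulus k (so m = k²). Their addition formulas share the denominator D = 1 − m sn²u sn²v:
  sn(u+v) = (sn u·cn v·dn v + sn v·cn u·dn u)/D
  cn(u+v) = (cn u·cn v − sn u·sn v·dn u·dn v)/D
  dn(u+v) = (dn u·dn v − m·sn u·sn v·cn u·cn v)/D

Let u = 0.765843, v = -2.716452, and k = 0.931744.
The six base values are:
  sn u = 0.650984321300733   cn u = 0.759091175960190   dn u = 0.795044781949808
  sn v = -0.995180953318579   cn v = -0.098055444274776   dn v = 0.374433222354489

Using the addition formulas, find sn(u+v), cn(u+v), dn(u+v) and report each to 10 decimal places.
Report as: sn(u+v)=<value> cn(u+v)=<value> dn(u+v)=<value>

m = k² = 0.868146881536
D = 1 − m·sn²u·sn²v = 0.635633552520004
sn(u+v) = (sn u·cn v·dn v + sn v·cn u·dn u)/D = -0.6245041584328888/0.635633552520004 = -0.9824908643620336
cn(u+v) = (cn u·cn v − sn u·sn v·dn u·dn v)/D = 0.1184253739248056/0.635633552520004 = 0.1863107657789644
dn(u+v) = (dn u·dn v − m·sn u·sn v·cn u·cn v)/D = 0.2558280734895562/0.635633552520004 = 0.4024772960384356

sn(u+v)=-0.9824908644 cn(u+v)=0.1863107658 dn(u+v)=0.4024772960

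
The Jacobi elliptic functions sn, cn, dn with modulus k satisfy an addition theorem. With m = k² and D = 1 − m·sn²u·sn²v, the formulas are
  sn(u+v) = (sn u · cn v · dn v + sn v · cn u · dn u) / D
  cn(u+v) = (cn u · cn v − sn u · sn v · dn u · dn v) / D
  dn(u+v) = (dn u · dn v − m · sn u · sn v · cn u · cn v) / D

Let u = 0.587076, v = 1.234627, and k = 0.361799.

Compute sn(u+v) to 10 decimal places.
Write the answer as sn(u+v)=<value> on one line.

sn(u+v)=0.9834377937

sn u = 0.5504998395730355, cn u = 0.8348352691579712, dn u = 0.979964894779737
sn v = 0.9336252328596911, cn v = 0.3582512031629308, dn v = 0.9412234128590258
m = k² = 0.130898516401
D = 1 − m·sn²u·sn²v = 0.9654224451171864
sn(u+v) = (sn u·cn v·dn v + sn v·cn u·dn u)/D = 0.9494329194610902/0.9654224451171864 = 0.9834377937482536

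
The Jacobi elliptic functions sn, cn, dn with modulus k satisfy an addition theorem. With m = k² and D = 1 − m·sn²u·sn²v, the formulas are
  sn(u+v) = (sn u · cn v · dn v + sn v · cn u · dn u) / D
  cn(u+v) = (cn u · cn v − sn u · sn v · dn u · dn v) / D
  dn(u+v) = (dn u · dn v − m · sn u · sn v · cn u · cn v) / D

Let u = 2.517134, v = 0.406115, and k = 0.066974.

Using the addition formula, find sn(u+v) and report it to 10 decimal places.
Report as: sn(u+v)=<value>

sn(u+v)=0.2200516335

sn u = 0.5873813861512346, cn u = -0.8093102663398347, dn u = 0.9992259108799459
sn v = 0.3949988084322928, cn v = 0.9186816321975034, dn v = 0.9996500144965788
m = k² = 0.004485516676
D = 1 − m·sn²u·sn²v = 0.9997585404392396
sn(u+v) = (sn u·cn v·dn v + sn v·cn u·dn u)/D = 0.2199984999174096/0.9997585404392396 = 0.2200516334881763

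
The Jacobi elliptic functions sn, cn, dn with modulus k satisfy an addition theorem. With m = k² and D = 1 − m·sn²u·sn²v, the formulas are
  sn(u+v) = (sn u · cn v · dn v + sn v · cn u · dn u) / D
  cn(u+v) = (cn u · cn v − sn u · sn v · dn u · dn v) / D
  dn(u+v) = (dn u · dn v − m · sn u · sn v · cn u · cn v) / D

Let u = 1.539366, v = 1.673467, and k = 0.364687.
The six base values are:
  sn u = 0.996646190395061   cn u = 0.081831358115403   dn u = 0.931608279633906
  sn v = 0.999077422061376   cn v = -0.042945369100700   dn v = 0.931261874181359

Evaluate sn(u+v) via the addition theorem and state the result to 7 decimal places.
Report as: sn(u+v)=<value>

m = k² = 0.132996607969
D = 1 − m·sn²u·sn²v = 0.8681376304272984
sn(u+v) = (sn u·cn v·dn v + sn v·cn u·dn u)/D = 0.03630518351868095/0.8681376304272984 = 0.04181961735815034

sn(u+v)=0.0418196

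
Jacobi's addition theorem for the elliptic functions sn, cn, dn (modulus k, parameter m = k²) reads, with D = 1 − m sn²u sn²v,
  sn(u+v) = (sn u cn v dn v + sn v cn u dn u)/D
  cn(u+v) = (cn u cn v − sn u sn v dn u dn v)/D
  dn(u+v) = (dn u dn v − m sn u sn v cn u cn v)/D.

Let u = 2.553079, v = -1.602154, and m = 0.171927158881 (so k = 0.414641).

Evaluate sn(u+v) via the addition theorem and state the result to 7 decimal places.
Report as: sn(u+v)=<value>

sn u = 0.6654432378193242, cn u = -0.7464484558497889, dn u = 0.9611805898184953
sn v = -0.9992134477754453, cn v = 0.03965458087923008, dn v = 0.9101336133405608
m = k² = 0.171927158881
D = 1 − m·sn²u·sn²v = 0.9239878425330753
sn(u+v) = (sn u·cn v·dn v + sn v·cn u·dn u)/D = 0.740923927972313/0.9239878425330753 = 0.8018762735460892

sn(u+v)=0.8018763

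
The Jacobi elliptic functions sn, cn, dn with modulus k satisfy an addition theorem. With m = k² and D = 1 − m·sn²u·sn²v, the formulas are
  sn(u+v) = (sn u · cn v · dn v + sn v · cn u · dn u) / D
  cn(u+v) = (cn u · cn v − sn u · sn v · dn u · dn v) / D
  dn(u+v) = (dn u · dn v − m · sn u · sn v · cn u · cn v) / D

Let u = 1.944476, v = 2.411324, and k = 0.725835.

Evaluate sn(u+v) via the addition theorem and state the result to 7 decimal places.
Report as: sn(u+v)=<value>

sn u = 0.9989382280032095, cn u = -0.04606969322458891, dn u = 0.6886811448078759
sn v = 0.9300670630516791, cn v = -0.3673897905854543, dn v = 0.7377488992077766
m = k² = 0.526836447225
D = 1 − m·sn²u·sn²v = 0.5452406799173438
sn(u+v) = (sn u·cn v·dn v + sn v·cn u·dn u)/D = -0.3002621731690865/0.5452406799173438 = -0.5506965716765758

sn(u+v)=-0.5506966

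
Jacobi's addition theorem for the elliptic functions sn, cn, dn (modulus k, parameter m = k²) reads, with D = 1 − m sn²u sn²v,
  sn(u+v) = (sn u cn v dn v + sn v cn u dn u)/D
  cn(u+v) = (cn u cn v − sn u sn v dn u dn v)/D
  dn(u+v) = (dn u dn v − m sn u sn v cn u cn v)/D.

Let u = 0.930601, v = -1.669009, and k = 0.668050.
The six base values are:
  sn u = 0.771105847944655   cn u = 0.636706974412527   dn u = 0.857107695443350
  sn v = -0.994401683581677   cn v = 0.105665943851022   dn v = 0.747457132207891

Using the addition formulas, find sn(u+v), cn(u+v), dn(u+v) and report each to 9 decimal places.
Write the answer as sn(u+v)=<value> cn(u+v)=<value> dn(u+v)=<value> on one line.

m = k² = 0.4462908025
D = 1 − m·sn²u·sn²v = 0.7375964948311839
sn(u+v) = (sn u·cn v·dn v + sn v·cn u·dn u)/D = -0.4817687696761286/0.7375964948311839 = -0.6531603296005258
cn(u+v) = (cn u·cn v − sn u·sn v·dn u·dn v)/D = 0.5585225525903122/0.7375964948311839 = 0.7572196404189028
dn(u+v) = (dn u·dn v − m·sn u·sn v·cn u·cn v)/D = 0.6636746053882127/0.7375964948311839 = 0.899780042393111

sn(u+v)=-0.653160330 cn(u+v)=0.757219640 dn(u+v)=0.899780042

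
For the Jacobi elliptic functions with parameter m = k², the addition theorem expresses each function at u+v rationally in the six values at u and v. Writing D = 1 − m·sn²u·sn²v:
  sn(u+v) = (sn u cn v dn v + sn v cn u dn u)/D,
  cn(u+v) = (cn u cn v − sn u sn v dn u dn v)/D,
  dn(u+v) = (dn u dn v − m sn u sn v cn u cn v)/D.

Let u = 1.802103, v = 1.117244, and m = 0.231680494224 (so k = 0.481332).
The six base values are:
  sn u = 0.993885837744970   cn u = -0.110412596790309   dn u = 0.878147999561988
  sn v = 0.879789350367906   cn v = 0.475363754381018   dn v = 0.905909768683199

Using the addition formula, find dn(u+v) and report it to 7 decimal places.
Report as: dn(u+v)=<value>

dn(u+v)=0.9797013

m = k² = 0.231680494224
D = 1 − m·sn²u·sn²v = 0.8228586799531997
dn(u+v) = (dn u·dn v − m·sn u·sn v·cn u·cn v)/D = 0.806155693201854/0.8228586799531997 = 0.979701269296575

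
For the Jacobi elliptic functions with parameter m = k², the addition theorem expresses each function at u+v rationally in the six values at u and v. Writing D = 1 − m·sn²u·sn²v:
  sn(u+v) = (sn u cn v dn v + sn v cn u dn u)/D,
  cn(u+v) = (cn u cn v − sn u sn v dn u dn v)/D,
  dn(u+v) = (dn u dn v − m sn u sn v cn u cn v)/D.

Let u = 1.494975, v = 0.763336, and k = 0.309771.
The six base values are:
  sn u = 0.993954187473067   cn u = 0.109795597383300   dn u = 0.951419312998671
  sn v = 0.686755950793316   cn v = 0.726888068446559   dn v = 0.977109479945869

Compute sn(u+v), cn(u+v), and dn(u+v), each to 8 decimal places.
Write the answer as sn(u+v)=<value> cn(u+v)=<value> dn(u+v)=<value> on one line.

m = k² = 0.095958072441
D = 1 − m·sn²u·sn²v = 0.9552885130220497
sn(u+v) = (sn u·cn v·dn v + sn v·cn u·dn u)/D = 0.7776948499176104/0.9552885130220497 = 0.8140942127079255
cn(u+v) = (cn u·cn v − sn u·sn v·dn u·dn v)/D = -0.5547673958728147/0.9552885130220497 = -0.5807328239693904
dn(u+v) = (dn u·dn v − m·sn u·sn v·cn u·cn v)/D = 0.9244132249422596/0.9552885130220497 = 0.9676796196553056

sn(u+v)=0.81409421 cn(u+v)=-0.58073282 dn(u+v)=0.96767962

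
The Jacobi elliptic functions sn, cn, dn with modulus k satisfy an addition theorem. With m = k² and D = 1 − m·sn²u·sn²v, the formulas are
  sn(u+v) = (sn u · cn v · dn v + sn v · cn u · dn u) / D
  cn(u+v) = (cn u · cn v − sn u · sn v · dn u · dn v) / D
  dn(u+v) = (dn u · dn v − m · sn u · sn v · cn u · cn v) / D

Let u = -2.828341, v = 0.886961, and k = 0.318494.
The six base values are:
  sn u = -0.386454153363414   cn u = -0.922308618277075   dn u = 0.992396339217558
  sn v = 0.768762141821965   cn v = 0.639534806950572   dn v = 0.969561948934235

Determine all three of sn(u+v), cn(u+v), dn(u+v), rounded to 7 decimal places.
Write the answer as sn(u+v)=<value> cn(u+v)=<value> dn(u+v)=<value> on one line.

sn(u+v)=-0.9517945 cn(u+v)=-0.3067365 dn(u+v)=0.9529458

m = k² = 0.101438428036
D = 1 − m·sn²u·sn²v = 0.9910467142611732
sn(u+v) = (sn u·cn v·dn v + sn v·cn u·dn u)/D = -0.9432727711583486/0.9910467142611732 = -0.9517944589136344
cn(u+v) = (cn u·cn v − sn u·sn v·dn u·dn v)/D = -0.3039902449736131/0.9910467142611732 = -0.3067365449067033
dn(u+v) = (dn u·dn v − m·sn u·sn v·cn u·cn v)/D = 0.9444137742394756/0.9910467142611732 = 0.9529457700119993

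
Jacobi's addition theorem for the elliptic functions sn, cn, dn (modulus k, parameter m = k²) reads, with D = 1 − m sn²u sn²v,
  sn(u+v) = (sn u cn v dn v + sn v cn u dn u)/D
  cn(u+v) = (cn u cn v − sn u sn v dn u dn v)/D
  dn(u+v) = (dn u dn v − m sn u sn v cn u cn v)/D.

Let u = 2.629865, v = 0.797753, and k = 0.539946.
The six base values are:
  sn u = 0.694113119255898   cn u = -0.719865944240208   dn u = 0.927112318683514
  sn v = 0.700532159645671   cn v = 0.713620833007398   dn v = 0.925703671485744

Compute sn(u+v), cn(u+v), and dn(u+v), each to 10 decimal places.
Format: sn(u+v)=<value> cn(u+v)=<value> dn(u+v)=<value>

sn(u+v)=-0.0096670163 cn(u+v)=-0.9999532733 dn(u+v)=0.9999863774

m = k² = 0.291541682916
D = 1 − m·sn²u·sn²v = 0.9310685653855277
sn(u+v) = (sn u·cn v·dn v + sn v·cn u·dn u)/D = -0.009000655018882602/0.9310685653855277 = -0.009667016322429165
cn(u+v) = (cn u·cn v − sn u·sn v·dn u·dn v)/D = -0.9310250596295976/0.9310685653855277 = -0.999953273306019
dn(u+v) = (dn u·dn v − m·sn u·sn v·cn u·cn v)/D = 0.9310558818541709/0.9310685653855277 = 0.9999863774464864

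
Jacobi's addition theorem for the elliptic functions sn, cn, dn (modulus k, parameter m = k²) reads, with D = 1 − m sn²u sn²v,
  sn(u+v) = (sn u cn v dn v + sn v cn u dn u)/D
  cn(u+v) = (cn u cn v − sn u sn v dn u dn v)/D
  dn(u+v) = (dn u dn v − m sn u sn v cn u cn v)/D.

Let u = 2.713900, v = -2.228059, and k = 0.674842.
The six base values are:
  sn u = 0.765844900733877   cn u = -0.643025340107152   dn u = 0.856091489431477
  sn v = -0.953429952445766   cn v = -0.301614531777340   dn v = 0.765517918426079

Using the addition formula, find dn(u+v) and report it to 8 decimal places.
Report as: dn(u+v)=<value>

dn(u+v)=0.95067942

m = k² = 0.455411724964
D = 1 − m·sn²u·sn²v = 0.7571917490983473
dn(u+v) = (dn u·dn v − m·sn u·sn v·cn u·cn v)/D = 0.7198466117597723/0.7571917490983473 = 0.9506794185448467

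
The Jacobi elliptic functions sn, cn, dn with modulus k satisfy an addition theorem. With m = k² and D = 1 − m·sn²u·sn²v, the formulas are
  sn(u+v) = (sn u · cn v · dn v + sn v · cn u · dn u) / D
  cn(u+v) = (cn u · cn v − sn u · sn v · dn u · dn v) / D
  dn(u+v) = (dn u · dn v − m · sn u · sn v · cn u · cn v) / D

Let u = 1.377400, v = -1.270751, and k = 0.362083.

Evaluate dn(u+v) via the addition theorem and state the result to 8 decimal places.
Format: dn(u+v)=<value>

dn(u+v)=0.99925732

sn u = 0.9730994888269747, cn u = 0.2303852965027944, dn u = 0.935871018796098
sn v = -0.9452383982181801, cn v = 0.3263807140961752, dn v = 0.9396071959705123
m = k² = 0.131104098889
D = 1 − m·sn²u·sn²v = 0.8890790782659205
dn(u+v) = (dn u·dn v − m·sn u·sn v·cn u·cn v)/D = 0.888418780564752/0.8890790782659205 = 0.9992573239914088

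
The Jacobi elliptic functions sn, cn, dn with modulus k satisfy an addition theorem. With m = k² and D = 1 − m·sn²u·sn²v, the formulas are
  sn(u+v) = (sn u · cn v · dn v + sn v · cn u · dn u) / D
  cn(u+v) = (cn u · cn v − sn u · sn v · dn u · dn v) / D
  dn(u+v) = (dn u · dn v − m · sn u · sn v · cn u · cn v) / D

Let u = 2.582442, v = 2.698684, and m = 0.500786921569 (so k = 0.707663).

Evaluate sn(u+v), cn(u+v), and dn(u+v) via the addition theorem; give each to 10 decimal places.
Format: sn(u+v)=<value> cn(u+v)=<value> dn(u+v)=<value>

sn u = 0.859792453066631, cn u = -0.5106436503567484, dn u = 0.7935973428095229
sn v = 0.8081960613499736, cn v = -0.588913513530119, dn v = 0.8203021157423131
m = k² = 0.500786921569
D = 1 − m·sn²u·sn²v = 0.7581903128727558
sn(u+v) = (sn u·cn v·dn v + sn v·cn u·dn u)/D = -0.742872329510772/0.7581903128727558 = -0.9797966511812259
cn(u+v) = (cn u·cn v − sn u·sn v·dn u·dn v)/D = -0.1516352616686709/0.7581903128727558 = -0.1999963058010203
dn(u+v) = (dn u·dn v − m·sn u·sn v·cn u·cn v)/D = 0.5463411311379499/0.7581903128727558 = 0.7205857445842101

sn(u+v)=-0.9797966512 cn(u+v)=-0.1999963058 dn(u+v)=0.7205857446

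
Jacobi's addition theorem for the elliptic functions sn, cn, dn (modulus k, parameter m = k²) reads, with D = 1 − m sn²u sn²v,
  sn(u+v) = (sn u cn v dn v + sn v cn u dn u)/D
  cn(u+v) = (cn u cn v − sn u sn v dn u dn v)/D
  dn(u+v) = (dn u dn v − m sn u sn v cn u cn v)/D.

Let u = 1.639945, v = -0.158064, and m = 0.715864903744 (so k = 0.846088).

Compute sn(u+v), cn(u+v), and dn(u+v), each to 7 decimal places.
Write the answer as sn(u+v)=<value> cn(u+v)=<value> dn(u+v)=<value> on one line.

sn u = 0.9686474144109955, cn u = 0.2484395028068062, dn u = 0.5729920098858166
sn v = -0.1569440470885876, cn v = 0.9876074959635813, dn v = 0.9911443996362265
m = k² = 0.715864903744
D = 1 − m·sn²u·sn²v = 0.9834555546094799
sn(u+v) = (sn u·cn v·dn v + sn v·cn u·dn u)/D = 0.9258302060118611/0.9834555546094799 = 0.9414052334876473
cn(u+v) = (cn u·cn v − sn u·sn v·dn u·dn v)/D = 0.3316975392255338/0.9834555546094799 = 0.3372776102294196
dn(u+v) = (dn u·dn v − m·sn u·sn v·cn u·cn v)/D = 0.5946199986803201/0.9834555546094799 = 0.6046231534239873

sn(u+v)=0.9414052 cn(u+v)=0.3372776 dn(u+v)=0.6046232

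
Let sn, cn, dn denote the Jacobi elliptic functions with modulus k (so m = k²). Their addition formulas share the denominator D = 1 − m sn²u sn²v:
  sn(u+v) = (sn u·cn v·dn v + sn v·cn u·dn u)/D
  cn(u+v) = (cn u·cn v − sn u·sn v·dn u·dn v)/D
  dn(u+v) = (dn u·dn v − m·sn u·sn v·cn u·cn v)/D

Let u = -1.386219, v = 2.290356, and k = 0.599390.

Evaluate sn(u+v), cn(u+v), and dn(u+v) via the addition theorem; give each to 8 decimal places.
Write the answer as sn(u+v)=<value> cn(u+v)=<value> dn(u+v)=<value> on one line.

sn(u+v)=0.76225786 cn(u+v)=0.64727348 dn(u+v)=0.88952334

sn u = -0.9571806438055331, cn u = 0.2894913040559685, dn u = 0.8190483447947983
sn v = 0.904916970130033, cn v = -0.4255881544059713, dn v = 0.8401215455963927
m = k² = 0.3592683721
D = 1 − m·sn²u·sn²v = 0.7304593527295494
sn(u+v) = (sn u·cn v·dn v + sn v·cn u·dn u)/D = 0.5567983839904698/0.7304593527295494 = 0.7622578613167856
cn(u+v) = (cn u·cn v − sn u·sn v·dn u·dn v)/D = 0.4728069643899861/0.7304593527295494 = 0.6472734760985963
dn(u+v) = (dn u·dn v − m·sn u·sn v·cn u·cn v)/D = 0.6497606405217061/0.7304593527295494 = 0.8895233363686949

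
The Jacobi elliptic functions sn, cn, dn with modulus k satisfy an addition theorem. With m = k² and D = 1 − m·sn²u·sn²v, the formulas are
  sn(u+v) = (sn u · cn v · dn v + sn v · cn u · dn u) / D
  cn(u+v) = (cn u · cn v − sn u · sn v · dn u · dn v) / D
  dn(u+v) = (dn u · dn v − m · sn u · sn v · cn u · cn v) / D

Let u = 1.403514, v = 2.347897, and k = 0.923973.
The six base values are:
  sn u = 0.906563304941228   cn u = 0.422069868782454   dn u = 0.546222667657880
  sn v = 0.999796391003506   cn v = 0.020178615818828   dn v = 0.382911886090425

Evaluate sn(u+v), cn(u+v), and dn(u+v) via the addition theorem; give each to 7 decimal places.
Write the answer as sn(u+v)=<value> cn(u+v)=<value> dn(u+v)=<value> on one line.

sn(u+v)=0.7952651 cn(u+v)=-0.6062618 dn(u+v)=0.6782800

m = k² = 0.853726104729
D = 1 − m·sn²u·sn²v = 0.2986448943329221
sn(u+v) = (sn u·cn v·dn v + sn v·cn u·dn u)/D = 0.2375018697041151/0.2986448943329221 = 0.7952651266133942
cn(u+v) = (cn u·cn v − sn u·sn v·dn u·dn v)/D = -0.1810569932318876/0.2986448943329221 = -0.6062618068067476
dn(u+v) = (dn u·dn v − m·sn u·sn v·cn u·cn v)/D = 0.2025648701306382/0.2986448943329221 = 0.6782800375111178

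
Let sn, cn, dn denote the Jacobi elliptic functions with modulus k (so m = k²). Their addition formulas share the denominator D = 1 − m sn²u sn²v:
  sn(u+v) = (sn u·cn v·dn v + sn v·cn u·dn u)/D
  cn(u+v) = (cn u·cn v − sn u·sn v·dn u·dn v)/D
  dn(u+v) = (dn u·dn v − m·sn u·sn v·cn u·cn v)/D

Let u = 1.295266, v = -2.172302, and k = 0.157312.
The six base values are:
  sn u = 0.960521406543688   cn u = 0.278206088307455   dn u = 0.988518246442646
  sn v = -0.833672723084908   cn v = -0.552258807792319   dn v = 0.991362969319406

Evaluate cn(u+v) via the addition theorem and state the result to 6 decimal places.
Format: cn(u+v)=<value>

m = k² = 0.024747065344
D = 1 − m·sn²u·sn²v = 0.9841317517737683
cn(u+v) = (cn u·cn v − sn u·sn v·dn u·dn v)/D = 0.6310878162918398/0.9841317517737683 = 0.6412635454088203

cn(u+v)=0.641264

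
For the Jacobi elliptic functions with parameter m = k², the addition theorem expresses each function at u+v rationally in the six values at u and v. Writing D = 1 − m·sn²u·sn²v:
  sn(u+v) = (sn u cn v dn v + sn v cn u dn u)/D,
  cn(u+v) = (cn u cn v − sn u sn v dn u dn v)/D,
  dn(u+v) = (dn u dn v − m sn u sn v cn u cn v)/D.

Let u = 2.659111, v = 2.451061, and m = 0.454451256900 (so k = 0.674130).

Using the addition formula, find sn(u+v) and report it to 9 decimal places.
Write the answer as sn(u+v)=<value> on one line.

sn u = 0.7942641189835585, cn u = -0.6075726370527821, dn u = 0.8445749992315484
sn v = 0.8861445163643995, cn v = -0.4634089944285766, dn v = 0.8019608434375956
m = k² = 0.4544512569
D = 1 − m·sn²u·sn²v = 0.7748736630854129
sn(u+v) = (sn u·cn v·dn v + sn v·cn u·dn u)/D = -0.7498938168170458/0.7748736630854129 = -0.9677626851209504

sn(u+v)=-0.967762685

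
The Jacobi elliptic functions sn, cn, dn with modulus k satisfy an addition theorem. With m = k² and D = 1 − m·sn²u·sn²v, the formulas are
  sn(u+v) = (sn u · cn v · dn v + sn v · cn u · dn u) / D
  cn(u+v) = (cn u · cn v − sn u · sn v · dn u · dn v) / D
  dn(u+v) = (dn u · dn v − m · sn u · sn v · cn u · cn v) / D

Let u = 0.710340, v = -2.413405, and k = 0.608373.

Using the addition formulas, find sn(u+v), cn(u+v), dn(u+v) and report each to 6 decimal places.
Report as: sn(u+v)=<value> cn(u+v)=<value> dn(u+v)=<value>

sn(u+v)=-0.999072 cn(u+v)=0.043075 dn(u+v)=0.794084

sn u = 0.6368995577561677, cn u = 0.77094679020669, dn u = 0.9218812645287305
sn v = -0.8608507570408667, cn v = -0.5088575184687426, dn v = 0.8518914730755955
m = k² = 0.370117707129
D = 1 − m·sn²u·sn²v = 0.888740401299864
sn(u+v) = (sn u·cn v·dn v + sn v·cn u·dn u)/D = -0.887915525665348/0.888740401299864 = -0.9990718598667175
cn(u+v) = (cn u·cn v − sn u·sn v·dn u·dn v)/D = 0.03828211312182334/0.888740401299864 = 0.0430745728064486
dn(u+v) = (dn u·dn v − m·sn u·sn v·cn u·cn v)/D = 0.7057343185967017/0.888740401299864 = 0.7940837589519963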